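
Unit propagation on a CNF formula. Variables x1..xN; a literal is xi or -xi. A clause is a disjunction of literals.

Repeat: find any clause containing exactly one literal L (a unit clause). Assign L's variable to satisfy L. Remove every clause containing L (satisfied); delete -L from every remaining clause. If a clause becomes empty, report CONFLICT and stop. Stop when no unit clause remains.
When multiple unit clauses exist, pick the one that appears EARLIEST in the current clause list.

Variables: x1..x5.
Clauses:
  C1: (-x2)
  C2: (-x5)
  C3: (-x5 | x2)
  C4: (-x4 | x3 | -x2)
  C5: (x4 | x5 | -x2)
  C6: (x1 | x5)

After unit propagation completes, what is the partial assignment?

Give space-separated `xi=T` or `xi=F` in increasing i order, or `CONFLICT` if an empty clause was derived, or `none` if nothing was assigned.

unit clause [-2] forces x2=F; simplify:
  drop 2 from [-5, 2] -> [-5]
  satisfied 3 clause(s); 3 remain; assigned so far: [2]
unit clause [-5] forces x5=F; simplify:
  drop 5 from [1, 5] -> [1]
  satisfied 2 clause(s); 1 remain; assigned so far: [2, 5]
unit clause [1] forces x1=T; simplify:
  satisfied 1 clause(s); 0 remain; assigned so far: [1, 2, 5]

Answer: x1=T x2=F x5=F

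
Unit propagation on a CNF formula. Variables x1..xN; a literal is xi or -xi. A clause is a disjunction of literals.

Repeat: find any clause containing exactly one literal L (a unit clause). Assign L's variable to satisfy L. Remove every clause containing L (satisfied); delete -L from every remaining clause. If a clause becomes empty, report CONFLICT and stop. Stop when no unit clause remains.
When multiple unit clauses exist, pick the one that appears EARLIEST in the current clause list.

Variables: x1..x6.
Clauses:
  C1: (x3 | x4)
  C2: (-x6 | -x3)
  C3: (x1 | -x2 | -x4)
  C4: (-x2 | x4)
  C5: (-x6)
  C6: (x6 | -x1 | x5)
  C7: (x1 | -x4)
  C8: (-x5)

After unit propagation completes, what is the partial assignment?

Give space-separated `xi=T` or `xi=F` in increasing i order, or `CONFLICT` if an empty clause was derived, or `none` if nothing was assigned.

Answer: x1=F x2=F x3=T x4=F x5=F x6=F

Derivation:
unit clause [-6] forces x6=F; simplify:
  drop 6 from [6, -1, 5] -> [-1, 5]
  satisfied 2 clause(s); 6 remain; assigned so far: [6]
unit clause [-5] forces x5=F; simplify:
  drop 5 from [-1, 5] -> [-1]
  satisfied 1 clause(s); 5 remain; assigned so far: [5, 6]
unit clause [-1] forces x1=F; simplify:
  drop 1 from [1, -2, -4] -> [-2, -4]
  drop 1 from [1, -4] -> [-4]
  satisfied 1 clause(s); 4 remain; assigned so far: [1, 5, 6]
unit clause [-4] forces x4=F; simplify:
  drop 4 from [3, 4] -> [3]
  drop 4 from [-2, 4] -> [-2]
  satisfied 2 clause(s); 2 remain; assigned so far: [1, 4, 5, 6]
unit clause [3] forces x3=T; simplify:
  satisfied 1 clause(s); 1 remain; assigned so far: [1, 3, 4, 5, 6]
unit clause [-2] forces x2=F; simplify:
  satisfied 1 clause(s); 0 remain; assigned so far: [1, 2, 3, 4, 5, 6]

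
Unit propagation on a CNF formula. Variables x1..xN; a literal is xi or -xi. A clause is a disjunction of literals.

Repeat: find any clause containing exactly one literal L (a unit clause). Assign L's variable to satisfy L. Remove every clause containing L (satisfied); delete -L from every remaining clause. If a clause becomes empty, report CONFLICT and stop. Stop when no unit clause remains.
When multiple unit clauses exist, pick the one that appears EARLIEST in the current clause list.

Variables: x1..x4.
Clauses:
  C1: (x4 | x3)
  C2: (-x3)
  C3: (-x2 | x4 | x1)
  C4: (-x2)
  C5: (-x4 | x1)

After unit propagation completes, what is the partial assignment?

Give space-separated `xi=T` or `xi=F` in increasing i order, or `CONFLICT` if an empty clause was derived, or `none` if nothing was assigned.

Answer: x1=T x2=F x3=F x4=T

Derivation:
unit clause [-3] forces x3=F; simplify:
  drop 3 from [4, 3] -> [4]
  satisfied 1 clause(s); 4 remain; assigned so far: [3]
unit clause [4] forces x4=T; simplify:
  drop -4 from [-4, 1] -> [1]
  satisfied 2 clause(s); 2 remain; assigned so far: [3, 4]
unit clause [-2] forces x2=F; simplify:
  satisfied 1 clause(s); 1 remain; assigned so far: [2, 3, 4]
unit clause [1] forces x1=T; simplify:
  satisfied 1 clause(s); 0 remain; assigned so far: [1, 2, 3, 4]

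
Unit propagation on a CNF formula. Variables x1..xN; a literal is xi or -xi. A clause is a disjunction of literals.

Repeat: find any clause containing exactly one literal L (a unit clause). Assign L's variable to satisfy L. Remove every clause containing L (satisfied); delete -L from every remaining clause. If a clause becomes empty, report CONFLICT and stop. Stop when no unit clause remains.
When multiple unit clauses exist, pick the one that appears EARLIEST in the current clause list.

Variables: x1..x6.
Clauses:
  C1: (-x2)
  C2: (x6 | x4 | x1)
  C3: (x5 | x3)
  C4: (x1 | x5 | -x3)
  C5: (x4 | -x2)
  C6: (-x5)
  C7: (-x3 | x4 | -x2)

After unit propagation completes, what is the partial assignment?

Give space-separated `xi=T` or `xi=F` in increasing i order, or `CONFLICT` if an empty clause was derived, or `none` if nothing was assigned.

Answer: x1=T x2=F x3=T x5=F

Derivation:
unit clause [-2] forces x2=F; simplify:
  satisfied 3 clause(s); 4 remain; assigned so far: [2]
unit clause [-5] forces x5=F; simplify:
  drop 5 from [5, 3] -> [3]
  drop 5 from [1, 5, -3] -> [1, -3]
  satisfied 1 clause(s); 3 remain; assigned so far: [2, 5]
unit clause [3] forces x3=T; simplify:
  drop -3 from [1, -3] -> [1]
  satisfied 1 clause(s); 2 remain; assigned so far: [2, 3, 5]
unit clause [1] forces x1=T; simplify:
  satisfied 2 clause(s); 0 remain; assigned so far: [1, 2, 3, 5]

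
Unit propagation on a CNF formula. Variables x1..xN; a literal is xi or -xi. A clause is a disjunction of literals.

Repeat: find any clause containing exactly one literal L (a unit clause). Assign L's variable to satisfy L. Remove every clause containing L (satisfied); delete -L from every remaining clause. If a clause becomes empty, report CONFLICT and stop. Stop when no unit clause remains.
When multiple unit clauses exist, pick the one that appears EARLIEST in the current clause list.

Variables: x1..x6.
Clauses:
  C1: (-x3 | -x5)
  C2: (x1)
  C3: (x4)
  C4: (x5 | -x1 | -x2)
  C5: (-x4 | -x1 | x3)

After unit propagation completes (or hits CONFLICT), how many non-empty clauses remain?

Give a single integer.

unit clause [1] forces x1=T; simplify:
  drop -1 from [5, -1, -2] -> [5, -2]
  drop -1 from [-4, -1, 3] -> [-4, 3]
  satisfied 1 clause(s); 4 remain; assigned so far: [1]
unit clause [4] forces x4=T; simplify:
  drop -4 from [-4, 3] -> [3]
  satisfied 1 clause(s); 3 remain; assigned so far: [1, 4]
unit clause [3] forces x3=T; simplify:
  drop -3 from [-3, -5] -> [-5]
  satisfied 1 clause(s); 2 remain; assigned so far: [1, 3, 4]
unit clause [-5] forces x5=F; simplify:
  drop 5 from [5, -2] -> [-2]
  satisfied 1 clause(s); 1 remain; assigned so far: [1, 3, 4, 5]
unit clause [-2] forces x2=F; simplify:
  satisfied 1 clause(s); 0 remain; assigned so far: [1, 2, 3, 4, 5]

Answer: 0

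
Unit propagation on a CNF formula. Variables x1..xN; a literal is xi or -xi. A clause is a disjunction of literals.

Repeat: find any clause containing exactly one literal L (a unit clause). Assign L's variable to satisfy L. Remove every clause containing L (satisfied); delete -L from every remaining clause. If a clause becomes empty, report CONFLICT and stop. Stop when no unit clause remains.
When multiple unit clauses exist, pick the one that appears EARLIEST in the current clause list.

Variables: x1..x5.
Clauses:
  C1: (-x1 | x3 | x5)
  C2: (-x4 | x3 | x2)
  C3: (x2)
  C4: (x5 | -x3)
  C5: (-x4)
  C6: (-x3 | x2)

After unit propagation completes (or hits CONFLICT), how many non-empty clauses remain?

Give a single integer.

Answer: 2

Derivation:
unit clause [2] forces x2=T; simplify:
  satisfied 3 clause(s); 3 remain; assigned so far: [2]
unit clause [-4] forces x4=F; simplify:
  satisfied 1 clause(s); 2 remain; assigned so far: [2, 4]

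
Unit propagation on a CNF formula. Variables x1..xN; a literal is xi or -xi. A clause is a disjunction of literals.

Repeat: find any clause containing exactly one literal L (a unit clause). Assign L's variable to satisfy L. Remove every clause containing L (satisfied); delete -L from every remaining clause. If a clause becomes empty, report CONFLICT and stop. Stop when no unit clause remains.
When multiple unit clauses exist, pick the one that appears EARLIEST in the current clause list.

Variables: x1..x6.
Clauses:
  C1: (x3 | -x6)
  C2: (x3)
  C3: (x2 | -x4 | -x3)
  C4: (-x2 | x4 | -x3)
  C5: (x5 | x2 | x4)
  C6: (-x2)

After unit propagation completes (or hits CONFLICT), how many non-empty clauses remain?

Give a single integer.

unit clause [3] forces x3=T; simplify:
  drop -3 from [2, -4, -3] -> [2, -4]
  drop -3 from [-2, 4, -3] -> [-2, 4]
  satisfied 2 clause(s); 4 remain; assigned so far: [3]
unit clause [-2] forces x2=F; simplify:
  drop 2 from [2, -4] -> [-4]
  drop 2 from [5, 2, 4] -> [5, 4]
  satisfied 2 clause(s); 2 remain; assigned so far: [2, 3]
unit clause [-4] forces x4=F; simplify:
  drop 4 from [5, 4] -> [5]
  satisfied 1 clause(s); 1 remain; assigned so far: [2, 3, 4]
unit clause [5] forces x5=T; simplify:
  satisfied 1 clause(s); 0 remain; assigned so far: [2, 3, 4, 5]

Answer: 0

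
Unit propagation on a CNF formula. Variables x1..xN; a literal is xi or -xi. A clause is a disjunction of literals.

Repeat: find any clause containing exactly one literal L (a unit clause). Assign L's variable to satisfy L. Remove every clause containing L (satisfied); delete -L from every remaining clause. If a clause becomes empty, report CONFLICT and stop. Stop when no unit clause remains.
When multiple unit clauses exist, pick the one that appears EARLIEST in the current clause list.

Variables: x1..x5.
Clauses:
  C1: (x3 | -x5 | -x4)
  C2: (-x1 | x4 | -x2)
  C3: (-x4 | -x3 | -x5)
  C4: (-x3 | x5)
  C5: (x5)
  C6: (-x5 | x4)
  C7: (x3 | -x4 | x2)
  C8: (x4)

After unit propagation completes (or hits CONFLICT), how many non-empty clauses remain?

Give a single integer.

Answer: 0

Derivation:
unit clause [5] forces x5=T; simplify:
  drop -5 from [3, -5, -4] -> [3, -4]
  drop -5 from [-4, -3, -5] -> [-4, -3]
  drop -5 from [-5, 4] -> [4]
  satisfied 2 clause(s); 6 remain; assigned so far: [5]
unit clause [4] forces x4=T; simplify:
  drop -4 from [3, -4] -> [3]
  drop -4 from [-4, -3] -> [-3]
  drop -4 from [3, -4, 2] -> [3, 2]
  satisfied 3 clause(s); 3 remain; assigned so far: [4, 5]
unit clause [3] forces x3=T; simplify:
  drop -3 from [-3] -> [] (empty!)
  satisfied 2 clause(s); 1 remain; assigned so far: [3, 4, 5]
CONFLICT (empty clause)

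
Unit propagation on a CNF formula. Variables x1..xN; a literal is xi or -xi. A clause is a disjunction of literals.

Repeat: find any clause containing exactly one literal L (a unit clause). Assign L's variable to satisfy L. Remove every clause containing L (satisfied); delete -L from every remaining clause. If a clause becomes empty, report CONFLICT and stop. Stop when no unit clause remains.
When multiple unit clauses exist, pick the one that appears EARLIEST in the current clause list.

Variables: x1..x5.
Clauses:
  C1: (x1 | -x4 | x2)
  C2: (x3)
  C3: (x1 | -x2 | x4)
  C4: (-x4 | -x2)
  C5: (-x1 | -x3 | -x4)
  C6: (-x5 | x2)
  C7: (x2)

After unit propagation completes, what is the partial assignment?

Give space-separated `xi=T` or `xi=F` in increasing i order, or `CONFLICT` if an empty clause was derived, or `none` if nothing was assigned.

Answer: x1=T x2=T x3=T x4=F

Derivation:
unit clause [3] forces x3=T; simplify:
  drop -3 from [-1, -3, -4] -> [-1, -4]
  satisfied 1 clause(s); 6 remain; assigned so far: [3]
unit clause [2] forces x2=T; simplify:
  drop -2 from [1, -2, 4] -> [1, 4]
  drop -2 from [-4, -2] -> [-4]
  satisfied 3 clause(s); 3 remain; assigned so far: [2, 3]
unit clause [-4] forces x4=F; simplify:
  drop 4 from [1, 4] -> [1]
  satisfied 2 clause(s); 1 remain; assigned so far: [2, 3, 4]
unit clause [1] forces x1=T; simplify:
  satisfied 1 clause(s); 0 remain; assigned so far: [1, 2, 3, 4]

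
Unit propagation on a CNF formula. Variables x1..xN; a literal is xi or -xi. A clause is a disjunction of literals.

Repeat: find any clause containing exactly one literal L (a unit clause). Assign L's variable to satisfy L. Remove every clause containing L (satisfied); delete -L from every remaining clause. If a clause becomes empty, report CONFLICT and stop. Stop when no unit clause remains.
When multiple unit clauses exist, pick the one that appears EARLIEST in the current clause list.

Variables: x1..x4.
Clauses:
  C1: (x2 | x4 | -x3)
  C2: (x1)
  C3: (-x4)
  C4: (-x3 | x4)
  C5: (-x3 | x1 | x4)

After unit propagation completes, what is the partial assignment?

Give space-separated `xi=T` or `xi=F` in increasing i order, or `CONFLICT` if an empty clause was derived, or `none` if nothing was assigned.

unit clause [1] forces x1=T; simplify:
  satisfied 2 clause(s); 3 remain; assigned so far: [1]
unit clause [-4] forces x4=F; simplify:
  drop 4 from [2, 4, -3] -> [2, -3]
  drop 4 from [-3, 4] -> [-3]
  satisfied 1 clause(s); 2 remain; assigned so far: [1, 4]
unit clause [-3] forces x3=F; simplify:
  satisfied 2 clause(s); 0 remain; assigned so far: [1, 3, 4]

Answer: x1=T x3=F x4=F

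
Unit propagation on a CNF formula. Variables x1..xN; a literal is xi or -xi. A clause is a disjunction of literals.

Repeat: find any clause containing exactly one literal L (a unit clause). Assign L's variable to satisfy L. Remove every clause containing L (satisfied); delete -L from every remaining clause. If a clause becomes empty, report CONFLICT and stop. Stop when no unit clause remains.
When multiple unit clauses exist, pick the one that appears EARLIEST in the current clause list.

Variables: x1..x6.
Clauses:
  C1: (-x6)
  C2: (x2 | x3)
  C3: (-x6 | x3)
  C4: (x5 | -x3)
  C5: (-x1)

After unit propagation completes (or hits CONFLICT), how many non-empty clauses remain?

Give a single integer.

unit clause [-6] forces x6=F; simplify:
  satisfied 2 clause(s); 3 remain; assigned so far: [6]
unit clause [-1] forces x1=F; simplify:
  satisfied 1 clause(s); 2 remain; assigned so far: [1, 6]

Answer: 2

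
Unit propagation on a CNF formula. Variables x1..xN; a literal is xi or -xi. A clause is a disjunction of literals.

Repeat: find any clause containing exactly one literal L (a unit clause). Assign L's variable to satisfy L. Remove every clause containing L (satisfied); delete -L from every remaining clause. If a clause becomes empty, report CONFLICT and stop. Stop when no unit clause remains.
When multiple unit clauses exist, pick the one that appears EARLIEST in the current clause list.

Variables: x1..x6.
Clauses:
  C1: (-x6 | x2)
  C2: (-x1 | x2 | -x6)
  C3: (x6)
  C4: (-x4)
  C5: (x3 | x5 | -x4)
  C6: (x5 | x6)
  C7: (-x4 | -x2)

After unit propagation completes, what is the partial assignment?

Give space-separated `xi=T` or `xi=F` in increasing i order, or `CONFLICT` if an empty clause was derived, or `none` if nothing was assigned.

unit clause [6] forces x6=T; simplify:
  drop -6 from [-6, 2] -> [2]
  drop -6 from [-1, 2, -6] -> [-1, 2]
  satisfied 2 clause(s); 5 remain; assigned so far: [6]
unit clause [2] forces x2=T; simplify:
  drop -2 from [-4, -2] -> [-4]
  satisfied 2 clause(s); 3 remain; assigned so far: [2, 6]
unit clause [-4] forces x4=F; simplify:
  satisfied 3 clause(s); 0 remain; assigned so far: [2, 4, 6]

Answer: x2=T x4=F x6=T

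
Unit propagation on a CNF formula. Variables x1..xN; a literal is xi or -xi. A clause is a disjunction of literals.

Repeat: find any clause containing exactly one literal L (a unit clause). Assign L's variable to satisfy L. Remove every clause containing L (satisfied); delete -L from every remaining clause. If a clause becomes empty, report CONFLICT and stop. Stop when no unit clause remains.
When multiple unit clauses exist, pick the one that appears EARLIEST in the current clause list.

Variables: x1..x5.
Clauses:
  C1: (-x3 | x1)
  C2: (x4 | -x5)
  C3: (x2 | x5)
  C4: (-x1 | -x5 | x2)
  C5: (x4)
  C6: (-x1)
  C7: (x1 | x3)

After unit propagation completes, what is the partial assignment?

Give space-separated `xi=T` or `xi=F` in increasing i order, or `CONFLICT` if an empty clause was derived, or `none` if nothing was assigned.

Answer: CONFLICT

Derivation:
unit clause [4] forces x4=T; simplify:
  satisfied 2 clause(s); 5 remain; assigned so far: [4]
unit clause [-1] forces x1=F; simplify:
  drop 1 from [-3, 1] -> [-3]
  drop 1 from [1, 3] -> [3]
  satisfied 2 clause(s); 3 remain; assigned so far: [1, 4]
unit clause [-3] forces x3=F; simplify:
  drop 3 from [3] -> [] (empty!)
  satisfied 1 clause(s); 2 remain; assigned so far: [1, 3, 4]
CONFLICT (empty clause)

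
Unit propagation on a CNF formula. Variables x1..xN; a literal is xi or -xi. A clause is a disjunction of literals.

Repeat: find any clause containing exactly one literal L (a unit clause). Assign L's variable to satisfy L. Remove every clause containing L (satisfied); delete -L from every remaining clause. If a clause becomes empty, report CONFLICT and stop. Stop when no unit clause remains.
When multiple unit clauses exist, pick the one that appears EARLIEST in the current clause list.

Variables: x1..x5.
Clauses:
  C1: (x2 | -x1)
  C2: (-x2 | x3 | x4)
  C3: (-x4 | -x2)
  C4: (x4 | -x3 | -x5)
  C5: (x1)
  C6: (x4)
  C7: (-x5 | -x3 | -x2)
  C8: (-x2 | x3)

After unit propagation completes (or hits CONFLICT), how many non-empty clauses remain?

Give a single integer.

unit clause [1] forces x1=T; simplify:
  drop -1 from [2, -1] -> [2]
  satisfied 1 clause(s); 7 remain; assigned so far: [1]
unit clause [2] forces x2=T; simplify:
  drop -2 from [-2, 3, 4] -> [3, 4]
  drop -2 from [-4, -2] -> [-4]
  drop -2 from [-5, -3, -2] -> [-5, -3]
  drop -2 from [-2, 3] -> [3]
  satisfied 1 clause(s); 6 remain; assigned so far: [1, 2]
unit clause [-4] forces x4=F; simplify:
  drop 4 from [3, 4] -> [3]
  drop 4 from [4, -3, -5] -> [-3, -5]
  drop 4 from [4] -> [] (empty!)
  satisfied 1 clause(s); 5 remain; assigned so far: [1, 2, 4]
CONFLICT (empty clause)

Answer: 4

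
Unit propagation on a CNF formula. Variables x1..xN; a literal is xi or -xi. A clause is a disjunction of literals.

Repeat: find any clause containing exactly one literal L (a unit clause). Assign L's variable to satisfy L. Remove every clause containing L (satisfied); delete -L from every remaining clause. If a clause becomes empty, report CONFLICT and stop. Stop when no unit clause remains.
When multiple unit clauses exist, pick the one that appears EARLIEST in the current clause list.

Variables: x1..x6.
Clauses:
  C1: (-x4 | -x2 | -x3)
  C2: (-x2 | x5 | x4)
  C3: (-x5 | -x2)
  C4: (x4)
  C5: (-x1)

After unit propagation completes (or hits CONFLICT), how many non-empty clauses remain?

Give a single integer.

Answer: 2

Derivation:
unit clause [4] forces x4=T; simplify:
  drop -4 from [-4, -2, -3] -> [-2, -3]
  satisfied 2 clause(s); 3 remain; assigned so far: [4]
unit clause [-1] forces x1=F; simplify:
  satisfied 1 clause(s); 2 remain; assigned so far: [1, 4]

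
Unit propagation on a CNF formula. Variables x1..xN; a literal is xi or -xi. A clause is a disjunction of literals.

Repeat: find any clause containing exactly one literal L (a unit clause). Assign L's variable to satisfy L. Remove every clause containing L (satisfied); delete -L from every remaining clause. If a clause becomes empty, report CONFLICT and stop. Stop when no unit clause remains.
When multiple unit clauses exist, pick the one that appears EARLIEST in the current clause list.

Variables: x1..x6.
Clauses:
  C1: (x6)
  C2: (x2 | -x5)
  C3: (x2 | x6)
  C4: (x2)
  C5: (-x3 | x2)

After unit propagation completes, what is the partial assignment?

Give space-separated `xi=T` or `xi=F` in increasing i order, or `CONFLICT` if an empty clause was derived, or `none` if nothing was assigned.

Answer: x2=T x6=T

Derivation:
unit clause [6] forces x6=T; simplify:
  satisfied 2 clause(s); 3 remain; assigned so far: [6]
unit clause [2] forces x2=T; simplify:
  satisfied 3 clause(s); 0 remain; assigned so far: [2, 6]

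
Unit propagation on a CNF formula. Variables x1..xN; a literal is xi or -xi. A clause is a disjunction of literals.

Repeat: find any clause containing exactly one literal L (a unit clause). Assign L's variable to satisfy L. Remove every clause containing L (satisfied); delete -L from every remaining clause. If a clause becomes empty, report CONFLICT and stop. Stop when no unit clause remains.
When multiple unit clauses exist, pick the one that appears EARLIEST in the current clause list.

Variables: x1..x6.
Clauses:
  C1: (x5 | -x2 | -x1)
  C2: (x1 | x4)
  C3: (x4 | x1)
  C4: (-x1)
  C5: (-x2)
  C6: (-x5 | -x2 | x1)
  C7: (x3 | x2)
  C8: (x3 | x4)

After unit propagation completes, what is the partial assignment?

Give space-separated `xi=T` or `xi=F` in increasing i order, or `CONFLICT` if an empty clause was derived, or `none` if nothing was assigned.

unit clause [-1] forces x1=F; simplify:
  drop 1 from [1, 4] -> [4]
  drop 1 from [4, 1] -> [4]
  drop 1 from [-5, -2, 1] -> [-5, -2]
  satisfied 2 clause(s); 6 remain; assigned so far: [1]
unit clause [4] forces x4=T; simplify:
  satisfied 3 clause(s); 3 remain; assigned so far: [1, 4]
unit clause [-2] forces x2=F; simplify:
  drop 2 from [3, 2] -> [3]
  satisfied 2 clause(s); 1 remain; assigned so far: [1, 2, 4]
unit clause [3] forces x3=T; simplify:
  satisfied 1 clause(s); 0 remain; assigned so far: [1, 2, 3, 4]

Answer: x1=F x2=F x3=T x4=T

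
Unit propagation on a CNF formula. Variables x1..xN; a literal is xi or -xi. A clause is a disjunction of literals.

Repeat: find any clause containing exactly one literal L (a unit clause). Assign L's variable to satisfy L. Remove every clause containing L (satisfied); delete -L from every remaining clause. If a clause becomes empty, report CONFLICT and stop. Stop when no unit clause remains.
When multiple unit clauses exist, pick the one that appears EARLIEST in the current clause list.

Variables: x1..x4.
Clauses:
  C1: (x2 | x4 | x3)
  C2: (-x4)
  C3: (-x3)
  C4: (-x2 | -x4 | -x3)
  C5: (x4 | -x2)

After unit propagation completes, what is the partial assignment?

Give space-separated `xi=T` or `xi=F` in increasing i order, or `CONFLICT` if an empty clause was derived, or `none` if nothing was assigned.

Answer: CONFLICT

Derivation:
unit clause [-4] forces x4=F; simplify:
  drop 4 from [2, 4, 3] -> [2, 3]
  drop 4 from [4, -2] -> [-2]
  satisfied 2 clause(s); 3 remain; assigned so far: [4]
unit clause [-3] forces x3=F; simplify:
  drop 3 from [2, 3] -> [2]
  satisfied 1 clause(s); 2 remain; assigned so far: [3, 4]
unit clause [2] forces x2=T; simplify:
  drop -2 from [-2] -> [] (empty!)
  satisfied 1 clause(s); 1 remain; assigned so far: [2, 3, 4]
CONFLICT (empty clause)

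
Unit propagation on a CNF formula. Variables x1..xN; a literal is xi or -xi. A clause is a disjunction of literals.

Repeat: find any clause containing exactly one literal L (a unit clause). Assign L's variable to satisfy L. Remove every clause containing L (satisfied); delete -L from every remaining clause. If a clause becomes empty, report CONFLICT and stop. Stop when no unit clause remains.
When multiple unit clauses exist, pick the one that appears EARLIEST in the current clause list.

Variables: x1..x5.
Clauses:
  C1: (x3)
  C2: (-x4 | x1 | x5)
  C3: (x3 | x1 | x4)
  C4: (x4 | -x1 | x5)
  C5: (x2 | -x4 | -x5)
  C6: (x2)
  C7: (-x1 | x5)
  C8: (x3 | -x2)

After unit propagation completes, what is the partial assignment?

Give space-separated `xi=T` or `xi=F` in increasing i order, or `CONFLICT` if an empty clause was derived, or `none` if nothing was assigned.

unit clause [3] forces x3=T; simplify:
  satisfied 3 clause(s); 5 remain; assigned so far: [3]
unit clause [2] forces x2=T; simplify:
  satisfied 2 clause(s); 3 remain; assigned so far: [2, 3]

Answer: x2=T x3=T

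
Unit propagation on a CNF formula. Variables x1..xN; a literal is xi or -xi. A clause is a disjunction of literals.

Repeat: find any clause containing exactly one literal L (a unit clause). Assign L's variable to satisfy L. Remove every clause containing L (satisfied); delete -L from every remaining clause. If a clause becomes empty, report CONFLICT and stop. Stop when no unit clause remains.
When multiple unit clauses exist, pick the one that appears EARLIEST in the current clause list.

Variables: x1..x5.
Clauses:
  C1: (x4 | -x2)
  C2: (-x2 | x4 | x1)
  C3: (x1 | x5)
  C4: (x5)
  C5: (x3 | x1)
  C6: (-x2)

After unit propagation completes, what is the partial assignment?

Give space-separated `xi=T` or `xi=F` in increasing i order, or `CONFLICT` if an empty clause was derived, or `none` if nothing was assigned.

Answer: x2=F x5=T

Derivation:
unit clause [5] forces x5=T; simplify:
  satisfied 2 clause(s); 4 remain; assigned so far: [5]
unit clause [-2] forces x2=F; simplify:
  satisfied 3 clause(s); 1 remain; assigned so far: [2, 5]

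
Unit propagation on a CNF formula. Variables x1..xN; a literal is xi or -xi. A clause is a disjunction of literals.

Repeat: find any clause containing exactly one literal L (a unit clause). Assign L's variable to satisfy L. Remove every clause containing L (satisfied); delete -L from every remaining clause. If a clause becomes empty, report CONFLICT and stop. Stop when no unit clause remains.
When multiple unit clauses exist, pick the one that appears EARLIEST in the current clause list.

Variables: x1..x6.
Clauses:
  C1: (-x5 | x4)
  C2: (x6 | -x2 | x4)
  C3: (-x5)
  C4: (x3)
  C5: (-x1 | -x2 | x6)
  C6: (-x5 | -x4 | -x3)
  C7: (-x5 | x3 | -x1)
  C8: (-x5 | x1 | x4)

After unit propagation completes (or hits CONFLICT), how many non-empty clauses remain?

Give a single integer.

unit clause [-5] forces x5=F; simplify:
  satisfied 5 clause(s); 3 remain; assigned so far: [5]
unit clause [3] forces x3=T; simplify:
  satisfied 1 clause(s); 2 remain; assigned so far: [3, 5]

Answer: 2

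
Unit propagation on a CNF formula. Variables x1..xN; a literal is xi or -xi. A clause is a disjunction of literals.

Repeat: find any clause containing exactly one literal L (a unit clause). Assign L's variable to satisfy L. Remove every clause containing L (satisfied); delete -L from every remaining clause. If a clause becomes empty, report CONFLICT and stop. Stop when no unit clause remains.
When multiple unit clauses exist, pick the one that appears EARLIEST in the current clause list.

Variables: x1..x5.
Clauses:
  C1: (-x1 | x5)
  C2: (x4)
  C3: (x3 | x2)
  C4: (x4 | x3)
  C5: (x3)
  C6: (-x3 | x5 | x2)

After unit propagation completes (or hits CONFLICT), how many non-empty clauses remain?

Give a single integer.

Answer: 2

Derivation:
unit clause [4] forces x4=T; simplify:
  satisfied 2 clause(s); 4 remain; assigned so far: [4]
unit clause [3] forces x3=T; simplify:
  drop -3 from [-3, 5, 2] -> [5, 2]
  satisfied 2 clause(s); 2 remain; assigned so far: [3, 4]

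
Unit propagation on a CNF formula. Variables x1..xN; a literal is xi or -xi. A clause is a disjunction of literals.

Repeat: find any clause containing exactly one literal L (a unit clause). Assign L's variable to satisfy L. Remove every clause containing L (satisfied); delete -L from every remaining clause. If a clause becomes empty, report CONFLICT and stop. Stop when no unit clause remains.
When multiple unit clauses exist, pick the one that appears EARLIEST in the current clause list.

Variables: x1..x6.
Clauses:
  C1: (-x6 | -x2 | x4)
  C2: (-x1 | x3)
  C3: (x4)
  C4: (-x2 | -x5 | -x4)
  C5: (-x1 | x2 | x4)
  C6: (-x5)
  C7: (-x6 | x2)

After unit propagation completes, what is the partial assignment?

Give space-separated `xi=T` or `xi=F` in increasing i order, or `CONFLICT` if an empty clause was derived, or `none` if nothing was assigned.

unit clause [4] forces x4=T; simplify:
  drop -4 from [-2, -5, -4] -> [-2, -5]
  satisfied 3 clause(s); 4 remain; assigned so far: [4]
unit clause [-5] forces x5=F; simplify:
  satisfied 2 clause(s); 2 remain; assigned so far: [4, 5]

Answer: x4=T x5=F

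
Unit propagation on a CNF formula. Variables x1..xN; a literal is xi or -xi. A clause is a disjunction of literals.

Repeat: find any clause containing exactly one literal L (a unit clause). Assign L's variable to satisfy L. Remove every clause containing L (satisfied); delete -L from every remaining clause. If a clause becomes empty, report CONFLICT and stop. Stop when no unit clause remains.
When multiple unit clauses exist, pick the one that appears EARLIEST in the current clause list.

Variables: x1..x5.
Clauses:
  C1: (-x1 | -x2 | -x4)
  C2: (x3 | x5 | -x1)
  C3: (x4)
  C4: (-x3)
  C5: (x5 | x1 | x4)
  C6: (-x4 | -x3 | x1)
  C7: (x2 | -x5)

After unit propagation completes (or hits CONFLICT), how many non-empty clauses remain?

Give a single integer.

Answer: 3

Derivation:
unit clause [4] forces x4=T; simplify:
  drop -4 from [-1, -2, -4] -> [-1, -2]
  drop -4 from [-4, -3, 1] -> [-3, 1]
  satisfied 2 clause(s); 5 remain; assigned so far: [4]
unit clause [-3] forces x3=F; simplify:
  drop 3 from [3, 5, -1] -> [5, -1]
  satisfied 2 clause(s); 3 remain; assigned so far: [3, 4]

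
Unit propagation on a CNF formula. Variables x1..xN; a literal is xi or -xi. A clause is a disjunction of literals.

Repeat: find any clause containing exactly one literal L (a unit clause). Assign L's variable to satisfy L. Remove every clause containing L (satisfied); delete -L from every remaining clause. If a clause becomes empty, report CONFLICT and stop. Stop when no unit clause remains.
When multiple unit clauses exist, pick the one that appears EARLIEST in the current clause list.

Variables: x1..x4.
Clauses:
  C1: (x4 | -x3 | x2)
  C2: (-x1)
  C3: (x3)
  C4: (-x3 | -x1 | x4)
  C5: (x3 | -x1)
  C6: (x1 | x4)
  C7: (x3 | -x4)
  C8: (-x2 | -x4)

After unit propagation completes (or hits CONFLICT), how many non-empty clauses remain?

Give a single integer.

Answer: 0

Derivation:
unit clause [-1] forces x1=F; simplify:
  drop 1 from [1, 4] -> [4]
  satisfied 3 clause(s); 5 remain; assigned so far: [1]
unit clause [3] forces x3=T; simplify:
  drop -3 from [4, -3, 2] -> [4, 2]
  satisfied 2 clause(s); 3 remain; assigned so far: [1, 3]
unit clause [4] forces x4=T; simplify:
  drop -4 from [-2, -4] -> [-2]
  satisfied 2 clause(s); 1 remain; assigned so far: [1, 3, 4]
unit clause [-2] forces x2=F; simplify:
  satisfied 1 clause(s); 0 remain; assigned so far: [1, 2, 3, 4]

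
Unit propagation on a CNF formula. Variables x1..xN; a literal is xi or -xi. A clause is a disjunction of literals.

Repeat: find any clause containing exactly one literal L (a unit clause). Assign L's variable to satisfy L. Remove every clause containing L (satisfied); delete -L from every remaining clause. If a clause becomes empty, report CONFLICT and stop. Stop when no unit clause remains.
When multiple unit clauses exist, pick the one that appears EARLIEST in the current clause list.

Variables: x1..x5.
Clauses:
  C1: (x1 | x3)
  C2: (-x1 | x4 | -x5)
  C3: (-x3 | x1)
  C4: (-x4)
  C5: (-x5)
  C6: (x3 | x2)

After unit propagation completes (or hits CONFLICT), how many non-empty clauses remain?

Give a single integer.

unit clause [-4] forces x4=F; simplify:
  drop 4 from [-1, 4, -5] -> [-1, -5]
  satisfied 1 clause(s); 5 remain; assigned so far: [4]
unit clause [-5] forces x5=F; simplify:
  satisfied 2 clause(s); 3 remain; assigned so far: [4, 5]

Answer: 3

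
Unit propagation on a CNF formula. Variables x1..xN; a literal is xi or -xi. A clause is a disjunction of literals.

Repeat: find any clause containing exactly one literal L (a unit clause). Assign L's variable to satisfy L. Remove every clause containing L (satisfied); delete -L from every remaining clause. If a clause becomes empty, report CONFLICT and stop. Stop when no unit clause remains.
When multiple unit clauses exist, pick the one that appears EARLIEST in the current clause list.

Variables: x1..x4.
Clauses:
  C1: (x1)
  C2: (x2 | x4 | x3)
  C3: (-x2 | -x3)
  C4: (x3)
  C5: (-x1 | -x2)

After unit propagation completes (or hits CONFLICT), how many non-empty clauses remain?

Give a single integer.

Answer: 0

Derivation:
unit clause [1] forces x1=T; simplify:
  drop -1 from [-1, -2] -> [-2]
  satisfied 1 clause(s); 4 remain; assigned so far: [1]
unit clause [3] forces x3=T; simplify:
  drop -3 from [-2, -3] -> [-2]
  satisfied 2 clause(s); 2 remain; assigned so far: [1, 3]
unit clause [-2] forces x2=F; simplify:
  satisfied 2 clause(s); 0 remain; assigned so far: [1, 2, 3]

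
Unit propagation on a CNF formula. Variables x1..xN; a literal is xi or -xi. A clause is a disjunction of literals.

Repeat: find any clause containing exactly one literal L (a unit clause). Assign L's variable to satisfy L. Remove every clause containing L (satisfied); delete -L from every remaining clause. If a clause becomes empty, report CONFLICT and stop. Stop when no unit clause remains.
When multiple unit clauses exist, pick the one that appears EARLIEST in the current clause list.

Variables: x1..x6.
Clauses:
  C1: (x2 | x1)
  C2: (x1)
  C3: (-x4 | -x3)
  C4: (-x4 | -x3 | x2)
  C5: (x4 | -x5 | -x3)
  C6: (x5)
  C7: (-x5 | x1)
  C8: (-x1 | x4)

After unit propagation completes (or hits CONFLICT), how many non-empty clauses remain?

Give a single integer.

unit clause [1] forces x1=T; simplify:
  drop -1 from [-1, 4] -> [4]
  satisfied 3 clause(s); 5 remain; assigned so far: [1]
unit clause [5] forces x5=T; simplify:
  drop -5 from [4, -5, -3] -> [4, -3]
  satisfied 1 clause(s); 4 remain; assigned so far: [1, 5]
unit clause [4] forces x4=T; simplify:
  drop -4 from [-4, -3] -> [-3]
  drop -4 from [-4, -3, 2] -> [-3, 2]
  satisfied 2 clause(s); 2 remain; assigned so far: [1, 4, 5]
unit clause [-3] forces x3=F; simplify:
  satisfied 2 clause(s); 0 remain; assigned so far: [1, 3, 4, 5]

Answer: 0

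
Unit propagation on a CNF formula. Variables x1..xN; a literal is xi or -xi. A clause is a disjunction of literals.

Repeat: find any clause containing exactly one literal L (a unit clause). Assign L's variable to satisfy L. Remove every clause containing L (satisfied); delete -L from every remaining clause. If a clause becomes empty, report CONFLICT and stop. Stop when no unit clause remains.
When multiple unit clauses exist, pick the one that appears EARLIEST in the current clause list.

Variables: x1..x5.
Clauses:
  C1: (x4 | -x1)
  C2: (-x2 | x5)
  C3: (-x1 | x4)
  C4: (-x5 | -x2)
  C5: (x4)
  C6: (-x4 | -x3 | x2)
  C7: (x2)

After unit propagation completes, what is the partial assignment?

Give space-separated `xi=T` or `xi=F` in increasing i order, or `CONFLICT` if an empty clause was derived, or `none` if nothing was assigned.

Answer: CONFLICT

Derivation:
unit clause [4] forces x4=T; simplify:
  drop -4 from [-4, -3, 2] -> [-3, 2]
  satisfied 3 clause(s); 4 remain; assigned so far: [4]
unit clause [2] forces x2=T; simplify:
  drop -2 from [-2, 5] -> [5]
  drop -2 from [-5, -2] -> [-5]
  satisfied 2 clause(s); 2 remain; assigned so far: [2, 4]
unit clause [5] forces x5=T; simplify:
  drop -5 from [-5] -> [] (empty!)
  satisfied 1 clause(s); 1 remain; assigned so far: [2, 4, 5]
CONFLICT (empty clause)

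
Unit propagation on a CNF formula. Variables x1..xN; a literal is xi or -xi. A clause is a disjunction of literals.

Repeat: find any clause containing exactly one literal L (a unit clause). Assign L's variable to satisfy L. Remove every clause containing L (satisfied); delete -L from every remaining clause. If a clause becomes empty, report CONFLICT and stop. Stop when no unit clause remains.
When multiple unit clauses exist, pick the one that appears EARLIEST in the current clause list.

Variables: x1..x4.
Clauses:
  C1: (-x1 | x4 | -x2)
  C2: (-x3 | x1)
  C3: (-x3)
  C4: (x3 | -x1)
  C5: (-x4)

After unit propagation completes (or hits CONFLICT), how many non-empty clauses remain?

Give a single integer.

unit clause [-3] forces x3=F; simplify:
  drop 3 from [3, -1] -> [-1]
  satisfied 2 clause(s); 3 remain; assigned so far: [3]
unit clause [-1] forces x1=F; simplify:
  satisfied 2 clause(s); 1 remain; assigned so far: [1, 3]
unit clause [-4] forces x4=F; simplify:
  satisfied 1 clause(s); 0 remain; assigned so far: [1, 3, 4]

Answer: 0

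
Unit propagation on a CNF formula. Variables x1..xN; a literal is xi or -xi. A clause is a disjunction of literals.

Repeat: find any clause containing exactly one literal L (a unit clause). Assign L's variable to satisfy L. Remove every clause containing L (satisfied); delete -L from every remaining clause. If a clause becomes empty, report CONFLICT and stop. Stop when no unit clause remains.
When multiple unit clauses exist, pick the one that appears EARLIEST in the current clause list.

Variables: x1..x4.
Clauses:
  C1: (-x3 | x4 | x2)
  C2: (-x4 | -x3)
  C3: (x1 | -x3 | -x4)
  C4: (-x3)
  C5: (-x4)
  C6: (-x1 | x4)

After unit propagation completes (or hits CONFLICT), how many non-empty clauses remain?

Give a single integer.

unit clause [-3] forces x3=F; simplify:
  satisfied 4 clause(s); 2 remain; assigned so far: [3]
unit clause [-4] forces x4=F; simplify:
  drop 4 from [-1, 4] -> [-1]
  satisfied 1 clause(s); 1 remain; assigned so far: [3, 4]
unit clause [-1] forces x1=F; simplify:
  satisfied 1 clause(s); 0 remain; assigned so far: [1, 3, 4]

Answer: 0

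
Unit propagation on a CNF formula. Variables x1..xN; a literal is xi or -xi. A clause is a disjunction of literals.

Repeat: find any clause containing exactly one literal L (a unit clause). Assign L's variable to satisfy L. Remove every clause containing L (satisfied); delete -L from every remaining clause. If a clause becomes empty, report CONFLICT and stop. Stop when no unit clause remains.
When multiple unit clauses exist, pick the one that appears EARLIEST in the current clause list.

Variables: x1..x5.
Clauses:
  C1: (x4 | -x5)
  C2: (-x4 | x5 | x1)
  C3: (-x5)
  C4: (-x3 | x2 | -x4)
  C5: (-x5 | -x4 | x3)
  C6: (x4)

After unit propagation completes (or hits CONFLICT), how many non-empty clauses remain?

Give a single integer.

unit clause [-5] forces x5=F; simplify:
  drop 5 from [-4, 5, 1] -> [-4, 1]
  satisfied 3 clause(s); 3 remain; assigned so far: [5]
unit clause [4] forces x4=T; simplify:
  drop -4 from [-4, 1] -> [1]
  drop -4 from [-3, 2, -4] -> [-3, 2]
  satisfied 1 clause(s); 2 remain; assigned so far: [4, 5]
unit clause [1] forces x1=T; simplify:
  satisfied 1 clause(s); 1 remain; assigned so far: [1, 4, 5]

Answer: 1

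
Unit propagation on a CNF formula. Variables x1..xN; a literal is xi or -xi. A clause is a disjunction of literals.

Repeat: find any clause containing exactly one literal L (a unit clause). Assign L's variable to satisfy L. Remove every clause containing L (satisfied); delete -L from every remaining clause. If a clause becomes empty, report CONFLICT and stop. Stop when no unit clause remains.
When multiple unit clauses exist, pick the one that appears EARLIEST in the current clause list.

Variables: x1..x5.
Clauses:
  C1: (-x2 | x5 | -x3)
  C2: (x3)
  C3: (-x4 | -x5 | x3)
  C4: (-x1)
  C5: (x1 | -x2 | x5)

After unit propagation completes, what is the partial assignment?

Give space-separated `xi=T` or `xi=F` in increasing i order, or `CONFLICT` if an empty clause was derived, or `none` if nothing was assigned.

unit clause [3] forces x3=T; simplify:
  drop -3 from [-2, 5, -3] -> [-2, 5]
  satisfied 2 clause(s); 3 remain; assigned so far: [3]
unit clause [-1] forces x1=F; simplify:
  drop 1 from [1, -2, 5] -> [-2, 5]
  satisfied 1 clause(s); 2 remain; assigned so far: [1, 3]

Answer: x1=F x3=T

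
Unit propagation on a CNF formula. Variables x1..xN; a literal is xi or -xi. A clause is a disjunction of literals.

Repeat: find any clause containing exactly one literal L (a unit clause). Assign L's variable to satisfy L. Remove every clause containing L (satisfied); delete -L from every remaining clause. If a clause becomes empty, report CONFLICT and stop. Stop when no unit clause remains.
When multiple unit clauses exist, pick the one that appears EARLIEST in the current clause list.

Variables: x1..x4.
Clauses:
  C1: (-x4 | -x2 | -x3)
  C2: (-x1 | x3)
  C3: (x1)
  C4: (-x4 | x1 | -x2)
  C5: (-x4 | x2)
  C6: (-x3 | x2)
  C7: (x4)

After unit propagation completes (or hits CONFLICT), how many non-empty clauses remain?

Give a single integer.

Answer: 0

Derivation:
unit clause [1] forces x1=T; simplify:
  drop -1 from [-1, 3] -> [3]
  satisfied 2 clause(s); 5 remain; assigned so far: [1]
unit clause [3] forces x3=T; simplify:
  drop -3 from [-4, -2, -3] -> [-4, -2]
  drop -3 from [-3, 2] -> [2]
  satisfied 1 clause(s); 4 remain; assigned so far: [1, 3]
unit clause [2] forces x2=T; simplify:
  drop -2 from [-4, -2] -> [-4]
  satisfied 2 clause(s); 2 remain; assigned so far: [1, 2, 3]
unit clause [-4] forces x4=F; simplify:
  drop 4 from [4] -> [] (empty!)
  satisfied 1 clause(s); 1 remain; assigned so far: [1, 2, 3, 4]
CONFLICT (empty clause)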